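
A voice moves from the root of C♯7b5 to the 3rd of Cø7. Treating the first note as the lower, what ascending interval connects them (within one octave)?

diminished third

C♯7b5 has C♯ as its root, and Cø7 has E♭ as its 3rd.
C♯ up to E♭ is 2 semitones, a whole step narrower than a major third, so the interval is diminished.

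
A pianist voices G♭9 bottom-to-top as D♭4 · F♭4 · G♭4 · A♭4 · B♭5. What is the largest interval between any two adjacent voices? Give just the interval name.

Adjacent intervals: D♭4→F♭4 = minor third; F♭4→G♭4 = major second; G♭4→A♭4 = major second; A♭4→B♭5 = major ninth.
The largest is A♭4 to B♭5, a major ninth (14 semitones).

major ninth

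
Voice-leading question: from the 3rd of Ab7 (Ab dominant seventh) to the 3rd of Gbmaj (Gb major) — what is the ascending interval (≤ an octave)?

minor seventh

Ab7 (Ab dominant seventh) has C as its 3rd, and Gbmaj (Gb major) has Bb as its 3rd.
7 letter names make it a seventh; at 10 semitones (a half step narrower than major) the quality is minor.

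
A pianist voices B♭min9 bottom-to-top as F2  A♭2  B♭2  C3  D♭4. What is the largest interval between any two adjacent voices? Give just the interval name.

m9

Adjacent intervals: F2→A♭2 = minor third; A♭2→B♭2 = major second; B♭2→C3 = major second; C3→D♭4 = minor ninth.
The largest is C3 to D♭4, a minor ninth (13 semitones).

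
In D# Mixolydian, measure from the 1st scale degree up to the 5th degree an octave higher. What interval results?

perfect twelfth

D# mixolydian: D# E# F## G# A# B# C#.
That puts D# below A#.
D# up to A# spans 12 letter names and 19 semitones — a perfect twelfth.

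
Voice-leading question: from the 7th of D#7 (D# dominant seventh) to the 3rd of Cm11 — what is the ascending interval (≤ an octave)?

The 7th of D#7 (D# dominant seventh) is C#; the 3rd of Cm11 is Eb.
From C# to Eb: 2 semitones over a third = diminished.

d3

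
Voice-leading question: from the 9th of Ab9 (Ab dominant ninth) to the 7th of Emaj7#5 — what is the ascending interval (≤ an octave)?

augmented third

Ab9 (Ab dominant ninth) has Bb as its 9th, and Emaj7#5 has D# as its 7th.
From Bb to D#: 5 semitones over a third = augmented.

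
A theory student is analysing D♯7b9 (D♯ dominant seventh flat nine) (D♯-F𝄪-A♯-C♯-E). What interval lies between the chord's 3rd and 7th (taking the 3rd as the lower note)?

So we need the interval from F𝄪 up to C♯.
From F𝄪 to C♯: 6 semitones over a fifth = diminished.
This 3–7 tritone is the characteristic tension at the heart of the dominant sound.

diminished fifth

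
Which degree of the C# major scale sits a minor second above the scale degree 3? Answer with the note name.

The scale is C# D# E# F# G# A# B#.
The scale degree 3 is E#; a minor second above that is F# — scale degree 4.

F#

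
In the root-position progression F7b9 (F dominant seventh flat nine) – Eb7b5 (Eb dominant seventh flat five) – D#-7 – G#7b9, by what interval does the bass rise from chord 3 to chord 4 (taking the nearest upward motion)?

perfect fourth

The roots are D# and G#.
D# up to G# spans 4 letter names and 5 semitones — a perfect fourth.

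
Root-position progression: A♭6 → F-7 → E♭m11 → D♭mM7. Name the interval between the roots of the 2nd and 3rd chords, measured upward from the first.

minor seventh

The roots are F and E♭.
7 letter names make it a seventh; at 10 semitones (a half step narrower than major) the quality is minor.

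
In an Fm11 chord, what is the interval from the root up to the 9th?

major 9th

The chord tones of Fm11 are F–Ab–C–Eb–G–Bb.
So we need the interval from F up to G.
From F to G is 14 semitones, exactly the major ninth.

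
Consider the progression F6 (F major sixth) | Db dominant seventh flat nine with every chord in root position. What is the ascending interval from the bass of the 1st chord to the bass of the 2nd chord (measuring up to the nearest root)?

The roots are F and Db.
From F to Db: 8 semitones over a sixth = minor.

minor sixth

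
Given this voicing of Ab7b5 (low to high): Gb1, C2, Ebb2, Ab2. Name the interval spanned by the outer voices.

The outer voices are Gb1 and Ab2.
Counting 9 letters and 14 half steps from Gb gives a major ninth.

major ninth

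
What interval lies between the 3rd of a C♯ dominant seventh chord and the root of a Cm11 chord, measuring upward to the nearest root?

C♯ dominant seventh has E♯ as its 3rd, and Cm11 has C as its root.
6 letter names make it a sixth; at 7 semitones (a whole step narrower than major) the quality is diminished.

diminished sixth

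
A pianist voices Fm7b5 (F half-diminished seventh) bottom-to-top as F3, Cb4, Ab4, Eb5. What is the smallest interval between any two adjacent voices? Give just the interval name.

Adjacent intervals: F3→Cb4 = diminished fifth; Cb4→Ab4 = major sixth; Ab4→Eb5 = perfect fifth.
The smallest is F3 to Cb4, a diminished fifth (6 semitones).

d5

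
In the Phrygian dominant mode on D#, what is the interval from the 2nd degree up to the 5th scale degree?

augmented 4th

Spelling the Phrygian dominant mode on D#: D# E F## G# A# B C#.
So we need the interval from E up to A#.
4 letter names make it a fourth; at 6 semitones (a half step wider than perfect) the quality is augmented.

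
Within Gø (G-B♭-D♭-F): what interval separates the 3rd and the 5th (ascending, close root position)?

minor 3rd

The 3rd is B♭ and the 5th is D♭.
3 letter names make it a third; at 3 semitones (a half step narrower than major) the quality is minor.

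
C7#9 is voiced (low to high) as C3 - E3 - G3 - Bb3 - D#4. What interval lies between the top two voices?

Those voices are Bb3 and D#4.
From Bb to D#: 5 semitones over a third = augmented.

augmented 3rd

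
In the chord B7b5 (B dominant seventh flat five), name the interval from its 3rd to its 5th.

The chord tones of B dominant seventh flat five are B-D#-F-A.
That puts D# below F.
From D# to F: 2 semitones over a third = diminished.

diminished third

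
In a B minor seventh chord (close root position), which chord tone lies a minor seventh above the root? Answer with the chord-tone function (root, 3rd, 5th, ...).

7th

Spelling the chord: B, D, F#, A.
The root is B. A minor seventh above B is A.
A is the chord's 7th.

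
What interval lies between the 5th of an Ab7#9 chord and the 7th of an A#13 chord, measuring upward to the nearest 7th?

augmented 3rd

The 5th of Ab7#9 is Eb; the 7th of A#13 is G#.
From Eb to G#: 5 semitones over a third = augmented.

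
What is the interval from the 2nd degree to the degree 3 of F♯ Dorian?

The scale runs F♯ G♯ A B C♯ D♯ E.
So we need the interval from G♯ up to A.
2 letter names make it a second; at 1 semitone (a half step narrower than major) the quality is minor.

minor 2nd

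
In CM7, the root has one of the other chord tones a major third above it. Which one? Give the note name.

E

CM7 is spelled C-E-G-B.
The root is C. A major third above C is E.
E is the chord's 3rd.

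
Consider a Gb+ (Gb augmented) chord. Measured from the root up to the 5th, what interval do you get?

The chord tones of Gb augmented are Gb-Bb-D.
That puts Gb below D.
From Gb to D: 8 semitones over a fifth = augmented.

A5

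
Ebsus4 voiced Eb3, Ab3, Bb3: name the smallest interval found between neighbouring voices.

major second

Adjacent intervals: Eb3→Ab3 = perfect fourth; Ab3→Bb3 = major second.
The smallest is Ab3 to Bb3, a major second (2 semitones).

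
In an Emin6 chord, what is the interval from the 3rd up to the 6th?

The chord tones of Emin6 are E G B C#.
That puts G below C#.
G up to C# is 6 semitones, a half step wider than a perfect fourth, so the interval is augmented.

augmented 4th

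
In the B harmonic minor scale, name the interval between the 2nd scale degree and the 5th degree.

P4

B harmonic minor: B C♯ D E F♯ G A♯.
That puts C♯ below F♯.
C♯ up to F♯ spans 4 letter names and 5 semitones — a perfect fourth.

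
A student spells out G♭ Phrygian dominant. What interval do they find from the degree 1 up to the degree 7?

Spelling G♭ Phrygian dominant: G♭ A𝄫 B♭ C♭ D♭ E𝄫 F♭.
So we need the interval from G♭ up to F♭.
From G♭ to F♭: 10 semitones over a seventh = minor.

minor 7th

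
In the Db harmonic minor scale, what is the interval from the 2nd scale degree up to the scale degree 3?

m2

Db harmonic minor: Db Eb Fb Gb Ab Bbb C.
That puts Eb below Fb.
From Eb to Fb: 1 semitone over a second = minor.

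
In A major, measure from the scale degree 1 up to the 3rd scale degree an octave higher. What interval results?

Spelling A major: A B C# D E F# G#.
So we need the interval from A up to C#.
From A to C# is 16 semitones, exactly the major tenth.

major tenth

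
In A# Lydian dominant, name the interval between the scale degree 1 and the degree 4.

The scale runs A# B# C## D## E# F## G#.
Scale degree 1 = A#; 4th degree = D##.
A# up to D## is 6 semitones, a half step wider than a perfect fourth, so the interval is augmented.

augmented fourth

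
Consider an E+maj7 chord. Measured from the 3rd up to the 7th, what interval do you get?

perfect 5th

Spelling the chord: E G# B# D#.
The 3rd is G# and the 7th is D#.
From G# to D# is 7 semitones, exactly the perfect fifth.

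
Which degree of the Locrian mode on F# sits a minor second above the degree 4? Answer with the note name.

The scale is F# G A B C D E.
The degree 4 is B; a minor second above that is C — scale degree 5.

C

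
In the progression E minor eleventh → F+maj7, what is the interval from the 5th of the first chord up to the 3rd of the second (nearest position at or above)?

The 5th of E minor eleventh is B; the 3rd of F+maj7 is A.
B up to A is 10 semitones, a half step narrower than a major seventh, so the interval is minor.

minor 7th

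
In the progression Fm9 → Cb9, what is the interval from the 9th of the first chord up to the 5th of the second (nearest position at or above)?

The 9th of Fm9 is G; the 5th of Cb9 is Gb.
G up to Gb is 11 semitones, a half step narrower than a perfect octave, so the interval is diminished.

diminished octave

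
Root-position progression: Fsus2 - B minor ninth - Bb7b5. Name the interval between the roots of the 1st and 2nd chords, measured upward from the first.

augmented fourth

The roots are F and B.
From F to B: 6 semitones over a fourth = augmented.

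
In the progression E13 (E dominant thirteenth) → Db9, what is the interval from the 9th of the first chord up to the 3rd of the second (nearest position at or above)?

diminished octave

The 9th of E13 (E dominant thirteenth) is F#; the 3rd of Db9 is F.
8 letter names make it an octave; at 11 semitones (a half step narrower than perfect) the quality is diminished.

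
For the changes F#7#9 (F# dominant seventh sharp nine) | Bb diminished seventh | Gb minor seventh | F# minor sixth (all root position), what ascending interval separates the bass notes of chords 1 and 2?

The roots are F# and Bb.
4 letter names make it a fourth; at 4 semitones (a half step narrower than perfect) the quality is diminished.

diminished fourth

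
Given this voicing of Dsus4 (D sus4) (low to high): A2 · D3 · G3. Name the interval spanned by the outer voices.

minor 7th

The outer voices are A2 and G3.
From A to G: 10 semitones over a seventh = minor.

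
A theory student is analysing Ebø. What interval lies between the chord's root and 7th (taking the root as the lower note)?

minor seventh

Spelling the chord: Eb-Gb-Bbb-Db.
The root is Eb and the 7th is Db.
From Eb to Db: 10 semitones over a seventh = minor.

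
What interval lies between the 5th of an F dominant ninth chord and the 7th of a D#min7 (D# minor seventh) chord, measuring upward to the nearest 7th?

F dominant ninth has C as its 5th, and D#min7 (D# minor seventh) has C# as its 7th.
1 letter names make it a unison; at 1 semitone (a half step wider than perfect) the quality is augmented.

augmented 1st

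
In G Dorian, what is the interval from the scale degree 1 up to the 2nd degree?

Spelling G Dorian: G A B♭ C D E F.
That puts G below A.
Counting 2 letters and 2 half steps from G gives a major second.

major 2nd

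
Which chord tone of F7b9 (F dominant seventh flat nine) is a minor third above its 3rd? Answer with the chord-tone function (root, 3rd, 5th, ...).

5th

F7b9 is spelled F-A-C-Eb-Gb.
The 3rd is A. A minor third above A is C.
C is the chord's 5th.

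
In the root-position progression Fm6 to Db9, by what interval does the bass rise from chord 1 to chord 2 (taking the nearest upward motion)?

minor sixth

The roots are F and Db.
6 letter names make it a sixth; at 8 semitones (a half step narrower than major) the quality is minor.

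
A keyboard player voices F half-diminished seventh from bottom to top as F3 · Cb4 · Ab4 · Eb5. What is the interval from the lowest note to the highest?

minor fourteenth

The outer voices are F3 and Eb5.
From F to Eb: 22 semitones over a fourteenth = minor.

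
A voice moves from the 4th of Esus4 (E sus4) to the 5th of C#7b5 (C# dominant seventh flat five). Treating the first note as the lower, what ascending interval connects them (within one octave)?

minor seventh

The 4th of Esus4 (E sus4) is A; the 5th of C#7b5 (C# dominant seventh flat five) is G.
7 letter names make it a seventh; at 10 semitones (a half step narrower than major) the quality is minor.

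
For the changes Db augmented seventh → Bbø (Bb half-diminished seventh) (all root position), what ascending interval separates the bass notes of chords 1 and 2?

major sixth

The roots are Db and Bb.
From Db to Bb is 9 semitones, exactly the major sixth.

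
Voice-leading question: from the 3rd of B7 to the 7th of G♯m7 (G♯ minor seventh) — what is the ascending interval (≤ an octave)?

The 3rd of B7 is D♯; the 7th of G♯m7 (G♯ minor seventh) is F♯.
3 letter names make it a third; at 3 semitones (a half step narrower than major) the quality is minor.

m3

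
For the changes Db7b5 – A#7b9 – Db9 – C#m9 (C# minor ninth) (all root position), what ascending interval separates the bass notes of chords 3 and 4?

augmented seventh

The roots are Db and C#.
From Db to C#: 12 semitones over a seventh = augmented.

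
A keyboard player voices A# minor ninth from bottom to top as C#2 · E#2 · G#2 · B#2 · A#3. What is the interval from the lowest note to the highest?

major thirteenth

The outer voices are C#2 and A#3.
Counting 13 letters and 21 half steps from C# gives a major thirteenth.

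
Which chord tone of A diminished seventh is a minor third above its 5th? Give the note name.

A°7 (A diminished seventh) is spelled A-C-Eb-Gb.
The 5th is Eb. A minor third above Eb is Gb.
Gb is the chord's 7th.

Gb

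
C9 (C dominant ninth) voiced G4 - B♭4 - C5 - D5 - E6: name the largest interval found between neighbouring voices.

Adjacent intervals: G4→B♭4 = minor third; B♭4→C5 = major second; C5→D5 = major second; D5→E6 = major ninth.
The largest is D5 to E6, a major ninth (14 semitones).

major ninth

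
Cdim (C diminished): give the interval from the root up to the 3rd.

C diminished is spelled C–Eb–Gb.
Root = C; 3rd = Eb.
3 letter names make it a third; at 3 semitones (a half step narrower than major) the quality is minor.

minor third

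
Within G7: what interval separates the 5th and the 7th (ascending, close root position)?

minor third

G dominant seventh is spelled G-B-D-F.
The 5th is D and the 7th is F.
From D to F: 3 semitones over a third = minor.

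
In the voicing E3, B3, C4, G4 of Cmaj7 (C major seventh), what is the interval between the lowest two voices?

Those voices are E3 and B3.
From E to B is 7 semitones, exactly the perfect fifth.

perfect 5th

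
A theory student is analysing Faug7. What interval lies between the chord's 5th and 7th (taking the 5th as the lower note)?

diminished third

The chord tones of F7#5 are F–A–C#–Eb.
5th = C#; 7th = Eb.
C# up to Eb is 2 semitones, a whole step narrower than a major third, so the interval is diminished.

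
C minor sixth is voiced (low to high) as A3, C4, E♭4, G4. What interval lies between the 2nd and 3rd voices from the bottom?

minor 3rd

Those voices are C4 and E♭4.
C up to E♭ is 3 semitones, a half step narrower than a major third, so the interval is minor.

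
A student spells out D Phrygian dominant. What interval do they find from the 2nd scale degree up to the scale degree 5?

The scale runs D Eb F# G A Bb C.
The 2nd scale degree is Eb and the degree 5 is A.
4 letter names make it a fourth; at 6 semitones (a half step wider than perfect) the quality is augmented.

augmented 4th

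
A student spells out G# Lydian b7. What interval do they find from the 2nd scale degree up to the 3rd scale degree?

M2

Spelling G# Lydian b7: G# A# B# C## D# E# F#.
The 2nd scale degree is A# and the degree 3 is B#.
Counting 2 letters and 2 half steps from A# gives a major second.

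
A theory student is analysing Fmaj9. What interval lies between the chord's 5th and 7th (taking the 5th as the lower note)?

Fmaj9: F-A-C-E-G.
So we need the interval from C up to E.
From C to E is 4 semitones, exactly the major third.

major third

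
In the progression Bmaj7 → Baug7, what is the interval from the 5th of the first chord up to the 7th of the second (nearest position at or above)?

Bmaj7 has F# as its 5th, and Baug7 has A as its 7th.
From F# to A: 3 semitones over a third = minor.

minor 3rd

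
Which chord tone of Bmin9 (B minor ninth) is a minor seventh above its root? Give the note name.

B minor ninth is spelled B, D, F#, A, C#.
The root is B. A minor seventh above B is A.
A is the chord's 7th.

A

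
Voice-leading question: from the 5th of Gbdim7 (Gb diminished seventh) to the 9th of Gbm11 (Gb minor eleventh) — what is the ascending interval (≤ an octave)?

A5

Gbdim7 (Gb diminished seventh) has Dbb as its 5th, and Gbm11 (Gb minor eleventh) has Ab as its 9th.
Dbb up to Ab is 8 semitones, a half step wider than a perfect fifth, so the interval is augmented.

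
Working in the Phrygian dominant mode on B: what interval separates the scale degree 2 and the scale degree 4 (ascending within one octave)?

M3

Spelling the Phrygian dominant mode on B: B C D♯ E F♯ G A.
Scale degree 2 = C; scale degree 4 = E.
Counting 3 letters and 4 half steps from C gives a major third.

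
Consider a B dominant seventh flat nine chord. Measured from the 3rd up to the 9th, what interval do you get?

diminished 7th

The chord tones of B7b9 (B dominant seventh flat nine) are B, D♯, F♯, A, C.
That puts D♯ below C.
7 letter names make it a seventh; at 9 semitones (a whole step narrower than major) the quality is diminished.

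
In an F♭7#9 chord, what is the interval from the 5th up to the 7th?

minor 3rd

The chord tones of F♭ dominant seventh sharp nine are F♭-A♭-C♭-E𝄫-G.
So we need the interval from C♭ up to E𝄫.
3 letter names make it a third; at 3 semitones (a half step narrower than major) the quality is minor.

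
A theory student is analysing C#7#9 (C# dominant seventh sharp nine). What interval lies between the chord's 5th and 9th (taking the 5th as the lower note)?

A5

C#7#9 is spelled C#–E#–G#–B–D##.
5th = G#; 9th = D##.
From G# to D##: 8 semitones over a fifth = augmented.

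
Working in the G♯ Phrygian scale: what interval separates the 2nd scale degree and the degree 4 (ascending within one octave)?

major 3rd

Spelling the G♯ Phrygian scale: G♯ A B C♯ D♯ E F♯.
The 2nd scale degree is A and the degree 4 is C♯.
A up to C♯ spans 3 letter names and 4 semitones — a major third.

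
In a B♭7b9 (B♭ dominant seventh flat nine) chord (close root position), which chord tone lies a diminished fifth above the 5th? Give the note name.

Cb

B♭7b9 (B♭ dominant seventh flat nine): B♭–D–F–A♭–C♭.
The 5th is F. A diminished fifth above F is C♭.
C♭ is the chord's 9th.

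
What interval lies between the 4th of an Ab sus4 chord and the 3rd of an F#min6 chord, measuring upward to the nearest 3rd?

Ab sus4 has Db as its 4th, and F#min6 has A as its 3rd.
Db up to A is 8 semitones, a half step wider than a perfect fifth, so the interval is augmented.

A5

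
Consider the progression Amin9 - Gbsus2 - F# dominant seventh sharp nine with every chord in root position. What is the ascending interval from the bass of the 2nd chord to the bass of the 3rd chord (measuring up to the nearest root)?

augmented seventh

The roots are Gb and F#.
7 letter names make it a seventh; at 12 semitones (a half step wider than major) the quality is augmented.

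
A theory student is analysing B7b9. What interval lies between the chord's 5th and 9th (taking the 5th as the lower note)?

B7b9 (B dominant seventh flat nine): B-D#-F#-A-C.
That puts F# below C.
F# up to C is 6 semitones, a half step narrower than a perfect fifth, so the interval is diminished.

diminished fifth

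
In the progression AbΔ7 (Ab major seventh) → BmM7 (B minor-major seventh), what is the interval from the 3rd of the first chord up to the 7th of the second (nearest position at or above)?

AbΔ7 (Ab major seventh) has C as its 3rd, and BmM7 (B minor-major seventh) has A# as its 7th.
C up to A# is 10 semitones, a half step wider than a major sixth, so the interval is augmented.

augmented 6th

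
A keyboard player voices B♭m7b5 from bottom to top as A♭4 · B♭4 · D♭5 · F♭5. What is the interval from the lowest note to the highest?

minor sixth

The outer voices are A♭4 and F♭5.
From A♭ to F♭: 8 semitones over a sixth = minor.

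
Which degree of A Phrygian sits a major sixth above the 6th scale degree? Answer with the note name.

The scale is A B♭ C D E F G.
The 6th scale degree is F; a major sixth above that is D — scale degree 4.

D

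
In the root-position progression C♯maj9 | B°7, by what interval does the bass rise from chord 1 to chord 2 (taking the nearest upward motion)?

minor seventh

The roots are C♯ and B.
7 letter names make it a seventh; at 10 semitones (a half step narrower than major) the quality is minor.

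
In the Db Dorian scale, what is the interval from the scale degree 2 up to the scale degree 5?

The scale runs Db Eb Fb Gb Ab Bb Cb.
The scale degree 2 is Eb and the 5th degree is Ab.
From Eb to Ab is 5 semitones, exactly the perfect fourth.

perfect fourth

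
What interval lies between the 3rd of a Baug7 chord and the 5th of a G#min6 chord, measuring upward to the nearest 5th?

Baug7 has D# as its 3rd, and G#min6 has D# as its 5th.
From D# to D# is 0 semitones, exactly the perfect unison.

perfect unison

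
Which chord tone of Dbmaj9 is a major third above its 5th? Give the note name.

C

Spelling the chord: Db F Ab C Eb.
The 5th is Ab. A major third above Ab is C.
C is the chord's 7th.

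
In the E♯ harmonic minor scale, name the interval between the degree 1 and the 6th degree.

minor sixth

E♯ harmonic minor: E♯ F𝄪 G♯ A♯ B♯ C♯ D𝄪.
That puts E♯ below C♯.
6 letter names make it a sixth; at 8 semitones (a half step narrower than major) the quality is minor.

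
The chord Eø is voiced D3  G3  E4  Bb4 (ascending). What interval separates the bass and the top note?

The outer voices are D3 and Bb4.
13 letter names make it a thirteenth; at 20 semitones (a half step narrower than major) the quality is minor.

minor thirteenth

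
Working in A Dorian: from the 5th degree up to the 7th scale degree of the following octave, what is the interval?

A dorian: A B C D E F♯ G.
The 5th degree is E and the 7th scale degree (up an octave) is G.
10 letter names make it a tenth; at 15 semitones (a half step narrower than major) the quality is minor.

minor tenth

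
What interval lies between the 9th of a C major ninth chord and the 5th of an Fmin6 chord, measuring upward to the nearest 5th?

minor seventh

The 9th of C major ninth is D; the 5th of Fmin6 is C.
7 letter names make it a seventh; at 10 semitones (a half step narrower than major) the quality is minor.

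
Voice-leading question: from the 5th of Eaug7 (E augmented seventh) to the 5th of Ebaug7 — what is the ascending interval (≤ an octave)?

diminished octave

Eaug7 (E augmented seventh) has B# as its 5th, and Ebaug7 has B as its 5th.
B# up to B is 11 semitones, a half step narrower than a perfect octave, so the interval is diminished.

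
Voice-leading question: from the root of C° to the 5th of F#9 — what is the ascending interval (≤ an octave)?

augmented unison

The root of C° is C; the 5th of F#9 is C#.
1 letter names make it a unison; at 1 semitone (a half step wider than perfect) the quality is augmented.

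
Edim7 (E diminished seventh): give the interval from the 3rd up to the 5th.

minor third

Edim7 (E diminished seventh): E, G, B♭, D♭.
The 3rd is G and the 5th is B♭.
G up to B♭ is 3 semitones, a half step narrower than a major third, so the interval is minor.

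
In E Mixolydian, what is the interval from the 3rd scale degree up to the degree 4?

m2

The scale runs E F# G# A B C# D.
So we need the interval from G# up to A.
G# up to A is 1 semitone, a half step narrower than a major second, so the interval is minor.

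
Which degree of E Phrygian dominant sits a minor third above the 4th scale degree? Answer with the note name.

The scale is E F G# A B C D.
The 4th scale degree is A; a minor third above that is C — scale degree 6.

C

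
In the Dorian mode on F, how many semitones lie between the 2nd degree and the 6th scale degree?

The scale is F G Ab Bb C D Eb.
G up to D is a perfect fifth — 7 semitones.

7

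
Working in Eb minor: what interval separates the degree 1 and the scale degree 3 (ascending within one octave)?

Spelling Eb minor: Eb F Gb Ab Bb Cb Db.
So we need the interval from Eb up to Gb.
From Eb to Gb: 3 semitones over a third = minor.

minor 3rd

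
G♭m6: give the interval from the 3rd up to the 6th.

G♭m6: G♭–B𝄫–D♭–E♭.
So we need the interval from B𝄫 up to E♭.
From B𝄫 to E♭: 6 semitones over a fourth = augmented.

A4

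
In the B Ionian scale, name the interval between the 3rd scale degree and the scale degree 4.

The scale runs B C♯ D♯ E F♯ G♯ A♯.
The 3rd scale degree is D♯ and the 4th degree is E.
2 letter names make it a second; at 1 semitone (a half step narrower than major) the quality is minor.

m2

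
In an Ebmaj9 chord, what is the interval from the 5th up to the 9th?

The chord tones of Ebmaj9 are Eb G Bb D F.
5th = Bb; 9th = F.
From Bb to F is 7 semitones, exactly the perfect fifth.

perfect fifth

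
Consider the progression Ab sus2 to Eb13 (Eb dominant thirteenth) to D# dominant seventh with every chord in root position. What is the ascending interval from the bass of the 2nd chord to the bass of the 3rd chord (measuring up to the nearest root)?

augmented 7th

The roots are Eb and D#.
Eb up to D# is 12 semitones, a half step wider than a major seventh, so the interval is augmented.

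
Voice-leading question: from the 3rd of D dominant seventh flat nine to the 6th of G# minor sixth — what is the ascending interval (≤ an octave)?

major seventh

The 3rd of D dominant seventh flat nine is F#; the 6th of G# minor sixth is E#.
Counting 7 letters and 11 half steps from F# gives a major seventh.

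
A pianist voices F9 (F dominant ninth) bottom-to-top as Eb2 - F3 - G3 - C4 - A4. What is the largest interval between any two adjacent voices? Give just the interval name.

major 9th

Adjacent intervals: Eb2→F3 = major ninth; F3→G3 = major second; G3→C4 = perfect fourth; C4→A4 = major sixth.
The largest is Eb2 to F3, a major ninth (14 semitones).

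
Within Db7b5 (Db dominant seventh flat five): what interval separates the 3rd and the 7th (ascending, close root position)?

Db7b5: Db, F, Abb, Cb.
3rd = F; 7th = Cb.
F up to Cb is 6 semitones, a half step narrower than a perfect fifth, so the interval is diminished.
This 3–7 tritone is the characteristic tension at the heart of the dominant sound.

diminished fifth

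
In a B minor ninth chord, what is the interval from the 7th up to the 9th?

Spelling the chord: B D F# A C#.
So we need the interval from A up to C#.
A up to C# spans 3 letter names and 4 semitones — a major third.

major 3rd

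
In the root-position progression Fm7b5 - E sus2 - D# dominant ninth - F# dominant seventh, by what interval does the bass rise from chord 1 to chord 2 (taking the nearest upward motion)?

The roots are F and E.
Counting 7 letters and 11 half steps from F gives a major seventh.

major seventh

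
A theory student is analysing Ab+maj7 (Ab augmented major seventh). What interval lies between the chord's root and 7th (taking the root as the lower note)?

major seventh

The chord tones of Ab+maj7 are Ab–C–E–G.
So we need the interval from Ab up to G.
Counting 7 letters and 11 half steps from Ab gives a major seventh.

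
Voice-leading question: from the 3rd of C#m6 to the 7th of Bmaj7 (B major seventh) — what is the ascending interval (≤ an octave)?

The 3rd of C#m6 is E; the 7th of Bmaj7 (B major seventh) is A#.
E up to A# is 6 semitones, a half step wider than a perfect fourth, so the interval is augmented.

augmented fourth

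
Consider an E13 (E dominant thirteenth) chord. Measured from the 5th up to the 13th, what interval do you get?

major ninth

The chord tones of E13 are E G# B D F# C#.
5th = B; 13th = C#.
From B to C# is 14 semitones, exactly the major ninth.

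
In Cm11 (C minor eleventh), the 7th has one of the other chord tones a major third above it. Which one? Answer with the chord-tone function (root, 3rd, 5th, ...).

Cm11: C-E♭-G-B♭-D-F.
The 7th is B♭. A major third above B♭ is D.
D is the chord's 9th.

9th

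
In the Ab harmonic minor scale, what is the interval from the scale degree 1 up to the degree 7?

major seventh

Ab harmonic minor: Ab Bb Cb Db Eb Fb G.
That puts Ab below G.
Ab up to G spans 7 letter names and 11 semitones — a major seventh.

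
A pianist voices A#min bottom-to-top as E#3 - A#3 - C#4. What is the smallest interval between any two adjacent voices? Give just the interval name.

minor third

Adjacent intervals: E#3→A#3 = perfect fourth; A#3→C#4 = minor third.
The smallest is A#3 to C#4, a minor third (3 semitones).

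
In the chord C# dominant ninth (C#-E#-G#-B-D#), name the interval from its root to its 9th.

major 9th

So we need the interval from C# up to D#.
C# up to D# spans 9 letter names and 14 semitones — a major ninth.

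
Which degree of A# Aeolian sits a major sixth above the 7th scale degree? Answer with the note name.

The scale is A# B# C# D# E# F# G#.
The 7th scale degree is G#; a major sixth above that is E# — scale degree 5.

E#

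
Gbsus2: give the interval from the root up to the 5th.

Gbsus2: Gb Ab Db.
So we need the interval from Gb up to Db.
Gb up to Db spans 5 letter names and 7 semitones — a perfect fifth.

perfect fifth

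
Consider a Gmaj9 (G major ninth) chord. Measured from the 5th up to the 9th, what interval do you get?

Spelling the chord: G, B, D, F#, A.
5th = D; 9th = A.
From D to A is 7 semitones, exactly the perfect fifth.

P5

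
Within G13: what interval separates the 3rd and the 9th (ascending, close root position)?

Spelling the chord: G B D F A E.
So we need the interval from B up to A.
B up to A is 10 semitones, a half step narrower than a major seventh, so the interval is minor.

minor seventh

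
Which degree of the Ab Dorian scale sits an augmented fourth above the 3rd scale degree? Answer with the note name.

F

The scale is Ab Bb Cb Db Eb F Gb.
The 3rd scale degree is Cb; an augmented fourth above that is F — scale degree 6.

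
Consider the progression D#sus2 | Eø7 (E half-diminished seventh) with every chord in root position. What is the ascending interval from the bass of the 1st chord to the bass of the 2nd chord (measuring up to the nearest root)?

The roots are D# and E.
D# up to E is 1 semitone, a half step narrower than a major second, so the interval is minor.

minor 2nd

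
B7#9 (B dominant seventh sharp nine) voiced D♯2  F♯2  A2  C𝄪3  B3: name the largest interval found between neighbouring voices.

diminished seventh

Adjacent intervals: D♯2→F♯2 = minor third; F♯2→A2 = minor third; A2→C𝄪3 = augmented third; C𝄪3→B3 = diminished seventh.
The largest is C𝄪3 to B3, a diminished seventh (9 semitones).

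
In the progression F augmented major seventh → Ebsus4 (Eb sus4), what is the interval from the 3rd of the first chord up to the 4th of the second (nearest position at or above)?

diminished octave

F augmented major seventh has A as its 3rd, and Ebsus4 (Eb sus4) has Ab as its 4th.
From A to Ab: 11 semitones over an octave = diminished.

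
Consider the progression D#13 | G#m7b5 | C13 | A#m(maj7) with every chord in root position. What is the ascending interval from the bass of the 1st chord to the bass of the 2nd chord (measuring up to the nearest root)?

The roots are D# and G#.
Counting 4 letters and 5 half steps from D# gives a perfect fourth.

perfect 4th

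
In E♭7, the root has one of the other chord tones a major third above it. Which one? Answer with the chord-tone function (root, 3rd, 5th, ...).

The chord tones of E♭7 are E♭-G-B♭-D♭.
The root is E♭. A major third above E♭ is G.
G is the chord's 3rd.

3rd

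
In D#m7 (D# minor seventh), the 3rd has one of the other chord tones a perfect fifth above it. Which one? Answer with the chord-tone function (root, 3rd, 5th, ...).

7th

Spelling the chord: D# F# A# C#.
The 3rd is F#. A perfect fifth above F# is C#.
C# is the chord's 7th.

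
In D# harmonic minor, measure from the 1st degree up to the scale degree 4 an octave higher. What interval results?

D# harmonic minor: D# E# F# G# A# B C##.
So we need the interval from D# up to G#.
From D# to G# is 17 semitones, exactly the perfect eleventh.

perfect eleventh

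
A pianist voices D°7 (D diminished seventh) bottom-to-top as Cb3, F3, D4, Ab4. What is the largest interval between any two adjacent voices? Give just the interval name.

Adjacent intervals: Cb3→F3 = augmented fourth; F3→D4 = major sixth; D4→Ab4 = diminished fifth.
The largest is F3 to D4, a major sixth (9 semitones).

M6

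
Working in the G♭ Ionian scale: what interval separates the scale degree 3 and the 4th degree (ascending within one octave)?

m2

Spelling the G♭ Ionian scale: G♭ A♭ B♭ C♭ D♭ E♭ F.
The scale degree 3 is B♭ and the 4th scale degree is C♭.
From B♭ to C♭: 1 semitone over a second = minor.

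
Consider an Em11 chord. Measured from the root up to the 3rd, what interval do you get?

minor third

Em11 (E minor eleventh) is spelled E G B D F# A.
The root is E and the 3rd is G.
E up to G is 3 semitones, a half step narrower than a major third, so the interval is minor.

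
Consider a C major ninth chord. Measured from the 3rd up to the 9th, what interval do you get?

m7

Cmaj9 is spelled C-E-G-B-D.
That puts E below D.
7 letter names make it a seventh; at 10 semitones (a half step narrower than major) the quality is minor.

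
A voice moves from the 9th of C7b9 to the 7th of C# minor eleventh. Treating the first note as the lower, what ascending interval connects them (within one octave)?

augmented sixth

C7b9 has Db as its 9th, and C# minor eleventh has B as its 7th.
6 letter names make it a sixth; at 10 semitones (a half step wider than major) the quality is augmented.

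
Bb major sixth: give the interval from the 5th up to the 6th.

major second

Bb6 (Bb major sixth) is spelled Bb-D-F-G.
So we need the interval from F up to G.
F up to G spans 2 letter names and 2 semitones — a major second.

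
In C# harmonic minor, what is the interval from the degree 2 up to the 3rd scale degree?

C# harmonic minor: C# D# E F# G# A B#.
So we need the interval from D# up to E.
2 letter names make it a second; at 1 semitone (a half step narrower than major) the quality is minor.

minor 2nd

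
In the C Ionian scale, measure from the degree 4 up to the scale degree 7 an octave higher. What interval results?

C major: C D E F G A B.
So we need the interval from F up to B.
F up to B is 18 semitones, a half step wider than a perfect eleventh, so the interval is augmented.

augmented 11th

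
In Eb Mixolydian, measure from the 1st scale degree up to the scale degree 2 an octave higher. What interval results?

Eb mixolydian: Eb F G Ab Bb C Db.
The 1st scale degree is Eb and the 2nd degree (up an octave) is F.
From Eb to F is 14 semitones, exactly the major ninth.

major ninth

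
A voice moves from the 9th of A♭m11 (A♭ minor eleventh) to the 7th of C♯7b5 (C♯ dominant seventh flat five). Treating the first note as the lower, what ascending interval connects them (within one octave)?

augmented unison

The 9th of A♭m11 (A♭ minor eleventh) is B♭; the 7th of C♯7b5 (C♯ dominant seventh flat five) is B.
1 letter names make it a unison; at 1 semitone (a half step wider than perfect) the quality is augmented.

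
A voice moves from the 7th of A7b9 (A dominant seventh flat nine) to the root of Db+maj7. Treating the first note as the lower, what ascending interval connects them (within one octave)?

diminished fifth

A7b9 (A dominant seventh flat nine) has G as its 7th, and Db+maj7 has Db as its root.
From G to Db: 6 semitones over a fifth = diminished.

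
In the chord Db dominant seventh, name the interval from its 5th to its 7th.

m3

Db7: Db F Ab Cb.
The 5th is Ab and the 7th is Cb.
From Ab to Cb: 3 semitones over a third = minor.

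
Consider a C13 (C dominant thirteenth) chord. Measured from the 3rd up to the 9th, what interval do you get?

The chord tones of C13 (C dominant thirteenth) are C, E, G, Bb, D, A.
That puts E below D.
E up to D is 10 semitones, a half step narrower than a major seventh, so the interval is minor.

minor seventh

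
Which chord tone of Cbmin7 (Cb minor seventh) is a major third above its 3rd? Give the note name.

Cbm7 (Cb minor seventh) is spelled Cb Ebb Gb Bbb.
The 3rd is Ebb. A major third above Ebb is Gb.
Gb is the chord's 5th.

Gb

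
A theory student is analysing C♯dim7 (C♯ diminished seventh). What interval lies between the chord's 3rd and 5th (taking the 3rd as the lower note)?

Spelling the chord: C♯ E G B♭.
So we need the interval from E up to G.
3 letter names make it a third; at 3 semitones (a half step narrower than major) the quality is minor.

minor third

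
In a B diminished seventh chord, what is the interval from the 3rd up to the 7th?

The chord tones of B°7 are B D F Ab.
The 3rd is D and the 7th is Ab.
5 letter names make it a fifth; at 6 semitones (a half step narrower than perfect) the quality is diminished.

d5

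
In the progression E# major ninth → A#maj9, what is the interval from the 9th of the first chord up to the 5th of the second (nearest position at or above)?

m7

The 9th of E# major ninth is F##; the 5th of A#maj9 is E#.
F## up to E# is 10 semitones, a half step narrower than a major seventh, so the interval is minor.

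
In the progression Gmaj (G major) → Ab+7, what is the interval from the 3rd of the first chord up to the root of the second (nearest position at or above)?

diminished seventh

Gmaj (G major) has B as its 3rd, and Ab+7 has Ab as its root.
From B to Ab: 9 semitones over a seventh = diminished.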